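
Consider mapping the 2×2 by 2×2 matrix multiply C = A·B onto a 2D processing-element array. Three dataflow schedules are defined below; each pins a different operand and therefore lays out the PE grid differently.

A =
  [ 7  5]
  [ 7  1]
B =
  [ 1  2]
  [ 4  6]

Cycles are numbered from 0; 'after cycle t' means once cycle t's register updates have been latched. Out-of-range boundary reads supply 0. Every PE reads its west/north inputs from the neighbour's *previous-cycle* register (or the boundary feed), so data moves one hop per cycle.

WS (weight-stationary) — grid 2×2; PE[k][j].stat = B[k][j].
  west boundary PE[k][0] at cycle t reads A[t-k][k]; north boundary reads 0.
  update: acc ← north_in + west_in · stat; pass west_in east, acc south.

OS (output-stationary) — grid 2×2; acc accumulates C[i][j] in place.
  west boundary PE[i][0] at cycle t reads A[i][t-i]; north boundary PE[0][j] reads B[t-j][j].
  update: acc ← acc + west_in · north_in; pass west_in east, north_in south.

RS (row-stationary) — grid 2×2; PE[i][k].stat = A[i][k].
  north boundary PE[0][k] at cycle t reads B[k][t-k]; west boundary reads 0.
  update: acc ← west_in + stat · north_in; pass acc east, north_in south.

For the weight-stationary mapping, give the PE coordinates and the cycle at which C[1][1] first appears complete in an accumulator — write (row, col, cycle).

WS: C[1][1] accumulates in PE[1][1]:
  t=0 PE[1][1]: acc=0 h=0 v=0
  t=1 PE[1][1]: acc=0 h=0 v=0
  t=2 PE[1][1]: acc=44 h=5 v=44
  t=3 PE[1][1]: acc=20 h=1 v=20

(row, col, cycle) = (1, 1, 3)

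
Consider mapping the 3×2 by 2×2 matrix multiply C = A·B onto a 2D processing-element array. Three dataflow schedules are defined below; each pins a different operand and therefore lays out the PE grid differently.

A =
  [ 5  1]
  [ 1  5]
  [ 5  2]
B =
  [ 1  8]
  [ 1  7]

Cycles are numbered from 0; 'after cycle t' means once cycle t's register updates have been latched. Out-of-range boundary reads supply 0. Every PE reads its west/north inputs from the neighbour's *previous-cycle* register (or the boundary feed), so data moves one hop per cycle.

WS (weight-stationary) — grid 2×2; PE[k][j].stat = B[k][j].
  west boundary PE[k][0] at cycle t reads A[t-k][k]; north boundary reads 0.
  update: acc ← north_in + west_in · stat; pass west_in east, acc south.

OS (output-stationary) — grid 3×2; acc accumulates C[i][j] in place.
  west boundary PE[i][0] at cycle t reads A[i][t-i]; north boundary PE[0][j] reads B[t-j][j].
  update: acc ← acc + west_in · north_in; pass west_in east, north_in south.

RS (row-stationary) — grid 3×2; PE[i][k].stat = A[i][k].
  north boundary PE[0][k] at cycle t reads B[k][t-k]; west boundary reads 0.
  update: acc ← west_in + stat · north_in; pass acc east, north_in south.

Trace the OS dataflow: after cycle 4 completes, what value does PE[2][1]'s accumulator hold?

Tracing OS — 3×2 array, target PE[2][1]:
  cycle 0: PE[1][1] → acc 0, east 0, south 0
  cycle 0: PE[2][0] → acc 0, east 0, south 0
  cycle 0: PE[2][1] → acc 0, east 0, south 0
  cycle 1: PE[1][1] → acc 0, east 0, south 0
  cycle 1: PE[2][0] → acc 0, east 0, south 0
  cycle 1: PE[2][1] → acc 0, east 0, south 0
  cycle 2: PE[1][1] → acc 8, east 1, south 8
  cycle 2: PE[2][0] → acc 5, east 5, south 1
  cycle 2: PE[2][1] → acc 0, east 0, south 0
  cycle 3: PE[1][1] → acc 43, east 5, south 7
  cycle 3: PE[2][0] → acc 7, east 2, south 1
  cycle 3: PE[2][1] → acc 40, east 5, south 8
  cycle 4: PE[1][1] → acc 43, east 0, south 0
  cycle 4: PE[2][0] → acc 7, east 0, south 0
  cycle 4: PE[2][1] → acc 54, east 2, south 7

PE[2][1].acc = 54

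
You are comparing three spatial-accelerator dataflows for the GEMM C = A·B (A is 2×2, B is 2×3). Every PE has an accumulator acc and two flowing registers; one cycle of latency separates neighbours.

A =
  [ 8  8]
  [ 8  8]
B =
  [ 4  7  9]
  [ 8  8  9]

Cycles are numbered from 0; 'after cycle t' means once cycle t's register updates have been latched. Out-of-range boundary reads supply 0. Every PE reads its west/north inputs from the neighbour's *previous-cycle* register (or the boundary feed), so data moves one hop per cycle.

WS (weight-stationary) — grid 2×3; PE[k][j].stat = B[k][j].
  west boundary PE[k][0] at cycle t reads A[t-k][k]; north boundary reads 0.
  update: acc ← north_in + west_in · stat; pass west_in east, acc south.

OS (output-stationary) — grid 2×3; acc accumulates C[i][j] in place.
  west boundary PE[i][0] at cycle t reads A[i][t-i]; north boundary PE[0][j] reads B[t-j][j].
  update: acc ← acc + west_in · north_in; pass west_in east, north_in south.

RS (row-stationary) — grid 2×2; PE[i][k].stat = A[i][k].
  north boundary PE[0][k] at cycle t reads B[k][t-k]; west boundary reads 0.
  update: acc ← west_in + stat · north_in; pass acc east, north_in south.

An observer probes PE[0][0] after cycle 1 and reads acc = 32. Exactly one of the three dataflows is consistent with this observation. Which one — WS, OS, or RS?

— WS: 2×3; PE[0][0] trace:
  c0 r0c0: 32 / 8 / 32
  c1 r0c0: 32 / 8 / 32
— OS: 2×3; PE[0][0] trace:
  c0 r0c0: 32 / 8 / 4
  c1 r0c0: 96 / 8 / 8
— RS: 2×2; PE[0][0] trace:
  c0 r0c0: 32 / 32 / 4
  c1 r0c0: 56 / 56 / 7

dataflow = WS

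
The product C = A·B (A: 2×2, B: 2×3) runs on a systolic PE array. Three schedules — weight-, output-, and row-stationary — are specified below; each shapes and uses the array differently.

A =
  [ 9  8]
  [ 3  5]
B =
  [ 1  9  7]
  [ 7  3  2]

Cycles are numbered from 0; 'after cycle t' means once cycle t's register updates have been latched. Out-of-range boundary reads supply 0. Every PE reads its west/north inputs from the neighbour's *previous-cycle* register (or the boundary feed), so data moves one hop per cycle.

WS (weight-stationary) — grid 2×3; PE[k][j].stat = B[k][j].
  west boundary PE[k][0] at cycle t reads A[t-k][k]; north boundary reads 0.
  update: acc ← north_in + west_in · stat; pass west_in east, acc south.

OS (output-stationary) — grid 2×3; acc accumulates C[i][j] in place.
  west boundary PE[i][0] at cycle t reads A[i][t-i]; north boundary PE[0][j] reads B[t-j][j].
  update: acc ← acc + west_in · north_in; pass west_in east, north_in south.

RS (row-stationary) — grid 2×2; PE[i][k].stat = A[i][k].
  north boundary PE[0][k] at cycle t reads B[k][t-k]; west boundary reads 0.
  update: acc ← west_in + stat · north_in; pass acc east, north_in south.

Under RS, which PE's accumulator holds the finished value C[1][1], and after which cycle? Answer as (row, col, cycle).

RS: C[1][1] accumulates in PE[1][1]:
  c0 r1c1: 0 / 0 / 0
  c1 r1c1: 0 / 0 / 0
  c2 r1c1: 38 / 38 / 7
  c3 r1c1: 42 / 42 / 3

(row, col, cycle) = (1, 1, 3)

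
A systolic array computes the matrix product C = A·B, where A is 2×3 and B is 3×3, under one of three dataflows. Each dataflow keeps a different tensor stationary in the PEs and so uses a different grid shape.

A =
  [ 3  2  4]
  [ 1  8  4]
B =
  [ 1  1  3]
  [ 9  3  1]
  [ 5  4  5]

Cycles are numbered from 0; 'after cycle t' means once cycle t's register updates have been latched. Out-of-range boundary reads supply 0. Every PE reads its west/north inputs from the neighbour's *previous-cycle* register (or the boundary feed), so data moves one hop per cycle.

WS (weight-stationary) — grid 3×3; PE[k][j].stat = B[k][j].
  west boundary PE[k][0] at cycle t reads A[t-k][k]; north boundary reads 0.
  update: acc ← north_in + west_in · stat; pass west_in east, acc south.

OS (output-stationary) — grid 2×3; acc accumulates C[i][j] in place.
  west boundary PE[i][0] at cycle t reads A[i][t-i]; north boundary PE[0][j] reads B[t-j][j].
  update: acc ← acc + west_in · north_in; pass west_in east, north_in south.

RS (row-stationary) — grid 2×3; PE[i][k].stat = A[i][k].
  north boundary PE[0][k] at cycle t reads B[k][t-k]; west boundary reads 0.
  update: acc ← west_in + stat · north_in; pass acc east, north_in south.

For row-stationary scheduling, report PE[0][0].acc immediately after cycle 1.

PE[0][0].acc = 3

RS (2×3). Following PE[0][0] plus its west/north inputs:
  [0] (0,0) acc=3 (h:3 v:1)
  [1] (0,0) acc=3 (h:3 v:1)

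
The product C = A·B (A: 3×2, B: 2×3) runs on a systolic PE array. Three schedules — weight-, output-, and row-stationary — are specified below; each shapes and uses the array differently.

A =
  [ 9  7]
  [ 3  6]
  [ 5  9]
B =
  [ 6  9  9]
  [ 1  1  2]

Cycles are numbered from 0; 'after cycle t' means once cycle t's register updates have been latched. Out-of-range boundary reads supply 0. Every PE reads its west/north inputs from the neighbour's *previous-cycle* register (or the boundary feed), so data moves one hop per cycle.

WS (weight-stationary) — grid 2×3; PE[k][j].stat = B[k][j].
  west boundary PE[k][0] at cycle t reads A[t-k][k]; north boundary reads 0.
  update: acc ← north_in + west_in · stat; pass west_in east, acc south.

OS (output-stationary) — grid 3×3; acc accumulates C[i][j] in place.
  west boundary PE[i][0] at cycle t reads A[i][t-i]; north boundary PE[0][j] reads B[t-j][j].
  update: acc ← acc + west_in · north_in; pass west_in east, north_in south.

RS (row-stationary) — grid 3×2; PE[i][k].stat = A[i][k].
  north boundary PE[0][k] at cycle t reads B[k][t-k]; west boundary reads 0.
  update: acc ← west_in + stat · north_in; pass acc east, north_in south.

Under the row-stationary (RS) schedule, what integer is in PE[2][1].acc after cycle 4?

Tracing RS — 3×2 array, target PE[2][1]:
  [0] (1,1) acc=0 (h:0 v:0)
  [0] (2,0) acc=0 (h:0 v:0)
  [0] (2,1) acc=0 (h:0 v:0)
  [1] (1,1) acc=0 (h:0 v:0)
  [1] (2,0) acc=0 (h:0 v:0)
  [1] (2,1) acc=0 (h:0 v:0)
  [2] (1,1) acc=24 (h:24 v:1)
  [2] (2,0) acc=30 (h:30 v:6)
  [2] (2,1) acc=0 (h:0 v:0)
  [3] (1,1) acc=33 (h:33 v:1)
  [3] (2,0) acc=45 (h:45 v:9)
  [3] (2,1) acc=39 (h:39 v:1)
  [4] (1,1) acc=39 (h:39 v:2)
  [4] (2,0) acc=45 (h:45 v:9)
  [4] (2,1) acc=54 (h:54 v:1)

PE[2][1].acc = 54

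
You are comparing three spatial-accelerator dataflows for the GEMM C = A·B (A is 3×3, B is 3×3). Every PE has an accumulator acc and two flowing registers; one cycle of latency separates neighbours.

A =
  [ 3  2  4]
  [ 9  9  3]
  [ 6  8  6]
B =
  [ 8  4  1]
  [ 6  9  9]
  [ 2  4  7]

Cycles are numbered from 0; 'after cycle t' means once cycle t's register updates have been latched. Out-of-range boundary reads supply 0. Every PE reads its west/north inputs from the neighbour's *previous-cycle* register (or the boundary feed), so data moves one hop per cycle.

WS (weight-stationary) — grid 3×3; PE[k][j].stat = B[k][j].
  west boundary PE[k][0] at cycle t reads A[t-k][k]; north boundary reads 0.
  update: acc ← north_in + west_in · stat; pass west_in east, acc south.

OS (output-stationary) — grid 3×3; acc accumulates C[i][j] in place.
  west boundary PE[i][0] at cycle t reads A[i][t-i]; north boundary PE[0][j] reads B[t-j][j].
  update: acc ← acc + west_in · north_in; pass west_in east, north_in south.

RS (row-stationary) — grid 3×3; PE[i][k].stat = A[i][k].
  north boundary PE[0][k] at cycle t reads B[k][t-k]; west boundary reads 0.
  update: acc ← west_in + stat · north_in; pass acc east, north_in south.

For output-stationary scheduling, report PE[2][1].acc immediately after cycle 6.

PE[2][1].acc = 120

OS on a 3×3 grid — tracing PE[2][1] and its feeders:
  @0  [1,1]  acc 0  |  →0  ↓0
  @0  [2,0]  acc 0  |  →0  ↓0
  @0  [2,1]  acc 0  |  →0  ↓0
  @1  [1,1]  acc 0  |  →0  ↓0
  @1  [2,0]  acc 0  |  →0  ↓0
  @1  [2,1]  acc 0  |  →0  ↓0
  @2  [1,1]  acc 36  |  →9  ↓4
  @2  [2,0]  acc 48  |  →6  ↓8
  @2  [2,1]  acc 0  |  →0  ↓0
  @3  [1,1]  acc 117  |  →9  ↓9
  @3  [2,0]  acc 96  |  →8  ↓6
  @3  [2,1]  acc 24  |  →6  ↓4
  @4  [1,1]  acc 129  |  →3  ↓4
  @4  [2,0]  acc 108  |  →6  ↓2
  @4  [2,1]  acc 96  |  →8  ↓9
  @5  [1,1]  acc 129  |  →0  ↓0
  @5  [2,0]  acc 108  |  →0  ↓0
  @5  [2,1]  acc 120  |  →6  ↓4
  @6  [1,1]  acc 129  |  →0  ↓0
  @6  [2,0]  acc 108  |  →0  ↓0
  @6  [2,1]  acc 120  |  →0  ↓0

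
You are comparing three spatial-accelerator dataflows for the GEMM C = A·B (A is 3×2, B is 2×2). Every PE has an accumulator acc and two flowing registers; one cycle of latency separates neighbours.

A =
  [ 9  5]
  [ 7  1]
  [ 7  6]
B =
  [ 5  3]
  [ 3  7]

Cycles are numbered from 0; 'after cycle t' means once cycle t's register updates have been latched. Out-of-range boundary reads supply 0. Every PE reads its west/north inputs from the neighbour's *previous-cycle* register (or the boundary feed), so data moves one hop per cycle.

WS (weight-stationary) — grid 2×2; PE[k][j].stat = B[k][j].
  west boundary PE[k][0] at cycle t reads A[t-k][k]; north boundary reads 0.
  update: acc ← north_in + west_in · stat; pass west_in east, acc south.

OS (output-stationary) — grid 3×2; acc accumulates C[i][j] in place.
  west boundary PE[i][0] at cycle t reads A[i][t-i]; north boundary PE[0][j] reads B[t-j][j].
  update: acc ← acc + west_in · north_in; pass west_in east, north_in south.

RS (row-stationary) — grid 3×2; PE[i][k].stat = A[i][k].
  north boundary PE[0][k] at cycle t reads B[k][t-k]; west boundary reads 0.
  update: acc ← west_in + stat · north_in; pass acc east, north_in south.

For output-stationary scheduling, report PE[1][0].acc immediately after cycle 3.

PE[1][0].acc = 38

OS (3×2). Following PE[1][0] plus its west/north inputs:
  [0] (0,0) acc=45 (h:9 v:5)
  [0] (1,0) acc=0 (h:0 v:0)
  [1] (0,0) acc=60 (h:5 v:3)
  [1] (1,0) acc=35 (h:7 v:5)
  [2] (0,0) acc=60 (h:0 v:0)
  [2] (1,0) acc=38 (h:1 v:3)
  [3] (0,0) acc=60 (h:0 v:0)
  [3] (1,0) acc=38 (h:0 v:0)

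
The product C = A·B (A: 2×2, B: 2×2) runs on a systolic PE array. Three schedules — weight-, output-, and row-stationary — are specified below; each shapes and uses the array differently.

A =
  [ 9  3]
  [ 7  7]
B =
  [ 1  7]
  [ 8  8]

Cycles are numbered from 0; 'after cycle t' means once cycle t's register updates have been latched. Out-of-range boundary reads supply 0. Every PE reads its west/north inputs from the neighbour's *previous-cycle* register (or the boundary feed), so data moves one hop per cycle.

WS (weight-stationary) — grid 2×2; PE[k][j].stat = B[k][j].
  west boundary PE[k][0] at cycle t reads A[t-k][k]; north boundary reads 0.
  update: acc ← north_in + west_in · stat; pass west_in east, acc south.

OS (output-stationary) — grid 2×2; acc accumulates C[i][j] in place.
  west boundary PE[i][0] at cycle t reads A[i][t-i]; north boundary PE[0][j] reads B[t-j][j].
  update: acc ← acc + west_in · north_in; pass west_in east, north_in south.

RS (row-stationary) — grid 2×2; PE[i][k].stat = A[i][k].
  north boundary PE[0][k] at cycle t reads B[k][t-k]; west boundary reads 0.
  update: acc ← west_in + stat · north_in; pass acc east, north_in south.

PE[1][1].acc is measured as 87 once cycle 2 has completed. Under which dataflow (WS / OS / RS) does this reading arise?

dataflow = WS

WS [2×2] PE[1][1] across cycles:
  0: (1,1).acc=0  regs=<0,0>
  1: (1,1).acc=0  regs=<0,0>
  2: (1,1).acc=87  regs=<3,87>
OS [2×2] PE[1][1] across cycles:
  0: (1,1).acc=0  regs=<0,0>
  1: (1,1).acc=0  regs=<0,0>
  2: (1,1).acc=49  regs=<7,7>
RS [2×2] PE[1][1] across cycles:
  0: (1,1).acc=0  regs=<0,0>
  1: (1,1).acc=0  regs=<0,0>
  2: (1,1).acc=63  regs=<63,8>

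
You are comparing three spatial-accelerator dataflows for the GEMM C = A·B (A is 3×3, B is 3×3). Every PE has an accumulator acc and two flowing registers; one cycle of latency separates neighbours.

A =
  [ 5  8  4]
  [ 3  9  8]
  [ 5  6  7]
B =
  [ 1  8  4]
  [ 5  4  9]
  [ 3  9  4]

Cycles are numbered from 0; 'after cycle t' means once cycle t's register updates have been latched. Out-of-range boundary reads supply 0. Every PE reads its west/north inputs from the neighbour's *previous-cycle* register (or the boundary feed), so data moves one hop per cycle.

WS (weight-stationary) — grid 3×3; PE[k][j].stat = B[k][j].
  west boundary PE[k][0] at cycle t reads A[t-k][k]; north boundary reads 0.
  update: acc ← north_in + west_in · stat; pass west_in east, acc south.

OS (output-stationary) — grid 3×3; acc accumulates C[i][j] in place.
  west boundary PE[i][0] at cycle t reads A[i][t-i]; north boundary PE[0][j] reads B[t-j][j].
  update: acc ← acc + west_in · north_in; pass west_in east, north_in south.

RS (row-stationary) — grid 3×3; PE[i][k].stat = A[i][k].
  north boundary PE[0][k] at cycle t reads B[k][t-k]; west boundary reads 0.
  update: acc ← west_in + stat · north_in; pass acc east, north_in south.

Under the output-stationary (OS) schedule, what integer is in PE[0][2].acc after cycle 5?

OS (3×3). Following PE[0][2] plus its west/north inputs:
  c0 r0c1: 0 / 0 / 0
  c0 r0c2: 0 / 0 / 0
  c1 r0c1: 40 / 5 / 8
  c1 r0c2: 0 / 0 / 0
  c2 r0c1: 72 / 8 / 4
  c2 r0c2: 20 / 5 / 4
  c3 r0c1: 108 / 4 / 9
  c3 r0c2: 92 / 8 / 9
  c4 r0c1: 108 / 0 / 0
  c4 r0c2: 108 / 4 / 4
  c5 r0c1: 108 / 0 / 0
  c5 r0c2: 108 / 0 / 0

PE[0][2].acc = 108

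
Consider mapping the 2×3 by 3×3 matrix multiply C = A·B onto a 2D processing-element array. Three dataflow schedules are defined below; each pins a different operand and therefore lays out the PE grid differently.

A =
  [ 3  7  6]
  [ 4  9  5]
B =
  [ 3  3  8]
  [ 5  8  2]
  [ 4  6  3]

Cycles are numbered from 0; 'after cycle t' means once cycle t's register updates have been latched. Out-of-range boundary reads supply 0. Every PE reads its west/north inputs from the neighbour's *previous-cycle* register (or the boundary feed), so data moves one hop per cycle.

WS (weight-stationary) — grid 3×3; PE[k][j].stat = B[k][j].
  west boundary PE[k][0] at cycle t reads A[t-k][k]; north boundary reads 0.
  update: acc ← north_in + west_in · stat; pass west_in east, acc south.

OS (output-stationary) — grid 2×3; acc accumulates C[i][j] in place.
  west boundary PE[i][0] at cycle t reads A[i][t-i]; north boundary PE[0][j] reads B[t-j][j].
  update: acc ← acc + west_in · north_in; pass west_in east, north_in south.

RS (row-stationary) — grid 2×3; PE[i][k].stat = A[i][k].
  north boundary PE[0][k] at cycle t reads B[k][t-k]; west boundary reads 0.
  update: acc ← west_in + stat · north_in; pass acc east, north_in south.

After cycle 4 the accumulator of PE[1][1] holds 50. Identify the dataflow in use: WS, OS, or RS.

dataflow = RS

Under WS (3×3), PE[1][1]:
  t=0 PE[1][1]: acc=0 h=0 v=0
  t=1 PE[1][1]: acc=0 h=0 v=0
  t=2 PE[1][1]: acc=65 h=7 v=65
  t=3 PE[1][1]: acc=84 h=9 v=84
  t=4 PE[1][1]: acc=0 h=0 v=0
Under OS (2×3), PE[1][1]:
  t=0 PE[1][1]: acc=0 h=0 v=0
  t=1 PE[1][1]: acc=0 h=0 v=0
  t=2 PE[1][1]: acc=12 h=4 v=3
  t=3 PE[1][1]: acc=84 h=9 v=8
  t=4 PE[1][1]: acc=114 h=5 v=6
Under RS (2×3), PE[1][1]:
  t=0 PE[1][1]: acc=0 h=0 v=0
  t=1 PE[1][1]: acc=0 h=0 v=0
  t=2 PE[1][1]: acc=57 h=57 v=5
  t=3 PE[1][1]: acc=84 h=84 v=8
  t=4 PE[1][1]: acc=50 h=50 v=2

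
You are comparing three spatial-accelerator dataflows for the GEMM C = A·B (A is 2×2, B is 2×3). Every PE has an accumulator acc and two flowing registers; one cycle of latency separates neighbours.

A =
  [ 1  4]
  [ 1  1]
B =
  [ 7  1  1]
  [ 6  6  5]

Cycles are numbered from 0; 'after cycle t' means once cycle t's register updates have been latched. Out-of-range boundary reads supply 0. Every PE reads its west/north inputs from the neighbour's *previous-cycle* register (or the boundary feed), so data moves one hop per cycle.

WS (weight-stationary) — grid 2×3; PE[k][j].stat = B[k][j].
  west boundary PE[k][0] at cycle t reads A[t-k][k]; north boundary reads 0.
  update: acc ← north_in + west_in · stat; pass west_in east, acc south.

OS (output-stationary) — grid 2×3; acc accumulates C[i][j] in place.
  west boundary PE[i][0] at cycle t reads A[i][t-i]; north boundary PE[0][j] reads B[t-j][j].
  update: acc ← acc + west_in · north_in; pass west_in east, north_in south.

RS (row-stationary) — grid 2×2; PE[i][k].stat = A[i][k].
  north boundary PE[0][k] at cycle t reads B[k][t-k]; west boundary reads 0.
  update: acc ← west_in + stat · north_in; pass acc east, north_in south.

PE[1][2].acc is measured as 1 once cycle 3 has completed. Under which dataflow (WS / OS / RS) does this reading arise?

WS (2×3 grid), PE[1][2]:
  cycle 0: PE[1][2] → acc 0, east 0, south 0
  cycle 1: PE[1][2] → acc 0, east 0, south 0
  cycle 2: PE[1][2] → acc 0, east 0, south 0
  cycle 3: PE[1][2] → acc 21, east 4, south 21
OS (2×3 grid), PE[1][2]:
  cycle 0: PE[1][2] → acc 0, east 0, south 0
  cycle 1: PE[1][2] → acc 0, east 0, south 0
  cycle 2: PE[1][2] → acc 0, east 0, south 0
  cycle 3: PE[1][2] → acc 1, east 1, south 1
— RS: 2×2 array has no PE[1][2].

dataflow = OS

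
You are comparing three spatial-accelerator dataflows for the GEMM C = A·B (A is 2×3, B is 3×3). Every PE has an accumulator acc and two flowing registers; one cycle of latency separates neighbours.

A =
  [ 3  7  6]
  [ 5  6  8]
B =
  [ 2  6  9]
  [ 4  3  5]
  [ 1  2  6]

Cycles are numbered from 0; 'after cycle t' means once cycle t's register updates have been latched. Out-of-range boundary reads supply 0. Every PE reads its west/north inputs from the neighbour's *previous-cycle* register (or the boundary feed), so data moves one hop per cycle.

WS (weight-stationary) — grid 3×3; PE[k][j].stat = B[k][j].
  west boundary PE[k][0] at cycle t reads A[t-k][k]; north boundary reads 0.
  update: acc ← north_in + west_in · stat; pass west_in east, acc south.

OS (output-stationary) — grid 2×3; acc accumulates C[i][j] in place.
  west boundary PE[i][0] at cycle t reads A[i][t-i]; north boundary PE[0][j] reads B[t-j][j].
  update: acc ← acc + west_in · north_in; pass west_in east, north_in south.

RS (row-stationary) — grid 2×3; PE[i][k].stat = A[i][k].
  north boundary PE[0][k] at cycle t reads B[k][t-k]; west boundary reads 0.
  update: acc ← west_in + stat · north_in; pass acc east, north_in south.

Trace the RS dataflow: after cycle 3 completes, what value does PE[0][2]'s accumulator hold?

Tracing RS — 2×3 array, target PE[0][2]:
  step 0 · PE0,1: acc=0; fwd→0 fwd↓0
  step 0 · PE0,2: acc=0; fwd→0 fwd↓0
  step 1 · PE0,1: acc=34; fwd→34 fwd↓4
  step 1 · PE0,2: acc=0; fwd→0 fwd↓0
  step 2 · PE0,1: acc=39; fwd→39 fwd↓3
  step 2 · PE0,2: acc=40; fwd→40 fwd↓1
  step 3 · PE0,1: acc=62; fwd→62 fwd↓5
  step 3 · PE0,2: acc=51; fwd→51 fwd↓2

PE[0][2].acc = 51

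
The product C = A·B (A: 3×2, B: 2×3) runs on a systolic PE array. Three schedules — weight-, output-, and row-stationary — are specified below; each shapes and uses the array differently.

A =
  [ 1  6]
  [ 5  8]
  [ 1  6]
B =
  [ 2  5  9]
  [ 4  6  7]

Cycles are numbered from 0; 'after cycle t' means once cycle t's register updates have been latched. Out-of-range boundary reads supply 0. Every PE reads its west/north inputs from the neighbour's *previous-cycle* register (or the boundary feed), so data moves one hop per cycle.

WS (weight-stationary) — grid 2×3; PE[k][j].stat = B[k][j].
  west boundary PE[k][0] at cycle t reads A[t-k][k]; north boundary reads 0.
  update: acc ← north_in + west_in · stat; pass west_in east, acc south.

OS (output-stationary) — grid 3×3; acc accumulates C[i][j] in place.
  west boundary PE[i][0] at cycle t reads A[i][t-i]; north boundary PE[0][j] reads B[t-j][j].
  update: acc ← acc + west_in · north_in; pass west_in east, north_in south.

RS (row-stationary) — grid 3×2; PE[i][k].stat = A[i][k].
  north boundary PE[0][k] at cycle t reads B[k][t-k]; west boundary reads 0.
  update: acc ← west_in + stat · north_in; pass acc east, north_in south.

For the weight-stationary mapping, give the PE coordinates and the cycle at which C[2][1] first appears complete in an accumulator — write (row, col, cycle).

(row, col, cycle) = (1, 1, 4)

WS — PE[1][1] is where C[2][1] collects:
  0: (1,1).acc=0  regs=<0,0>
  1: (1,1).acc=0  regs=<0,0>
  2: (1,1).acc=41  regs=<6,41>
  3: (1,1).acc=73  regs=<8,73>
  4: (1,1).acc=41  regs=<6,41>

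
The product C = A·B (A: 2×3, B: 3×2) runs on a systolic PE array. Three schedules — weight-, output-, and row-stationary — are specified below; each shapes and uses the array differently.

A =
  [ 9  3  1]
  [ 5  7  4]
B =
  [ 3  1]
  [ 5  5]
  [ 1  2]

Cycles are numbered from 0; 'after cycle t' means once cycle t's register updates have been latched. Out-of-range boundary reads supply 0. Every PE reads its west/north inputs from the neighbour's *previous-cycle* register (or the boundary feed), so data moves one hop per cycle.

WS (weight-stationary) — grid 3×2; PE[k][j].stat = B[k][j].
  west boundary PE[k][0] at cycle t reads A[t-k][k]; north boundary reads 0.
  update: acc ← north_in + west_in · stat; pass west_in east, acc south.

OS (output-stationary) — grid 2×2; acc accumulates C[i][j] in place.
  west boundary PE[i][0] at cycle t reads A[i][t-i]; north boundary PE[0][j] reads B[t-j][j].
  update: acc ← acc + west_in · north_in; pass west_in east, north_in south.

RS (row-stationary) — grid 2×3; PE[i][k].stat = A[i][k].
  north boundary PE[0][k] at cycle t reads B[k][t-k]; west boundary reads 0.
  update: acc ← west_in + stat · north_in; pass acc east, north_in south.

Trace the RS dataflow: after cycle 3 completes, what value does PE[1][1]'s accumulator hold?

PE[1][1].acc = 40

Tracing RS — 2×3 array, target PE[1][1]:
  t=0 PE[0][1]: acc=0 h=0 v=0
  t=0 PE[1][0]: acc=0 h=0 v=0
  t=0 PE[1][1]: acc=0 h=0 v=0
  t=1 PE[0][1]: acc=42 h=42 v=5
  t=1 PE[1][0]: acc=15 h=15 v=3
  t=1 PE[1][1]: acc=0 h=0 v=0
  t=2 PE[0][1]: acc=24 h=24 v=5
  t=2 PE[1][0]: acc=5 h=5 v=1
  t=2 PE[1][1]: acc=50 h=50 v=5
  t=3 PE[0][1]: acc=0 h=0 v=0
  t=3 PE[1][0]: acc=0 h=0 v=0
  t=3 PE[1][1]: acc=40 h=40 v=5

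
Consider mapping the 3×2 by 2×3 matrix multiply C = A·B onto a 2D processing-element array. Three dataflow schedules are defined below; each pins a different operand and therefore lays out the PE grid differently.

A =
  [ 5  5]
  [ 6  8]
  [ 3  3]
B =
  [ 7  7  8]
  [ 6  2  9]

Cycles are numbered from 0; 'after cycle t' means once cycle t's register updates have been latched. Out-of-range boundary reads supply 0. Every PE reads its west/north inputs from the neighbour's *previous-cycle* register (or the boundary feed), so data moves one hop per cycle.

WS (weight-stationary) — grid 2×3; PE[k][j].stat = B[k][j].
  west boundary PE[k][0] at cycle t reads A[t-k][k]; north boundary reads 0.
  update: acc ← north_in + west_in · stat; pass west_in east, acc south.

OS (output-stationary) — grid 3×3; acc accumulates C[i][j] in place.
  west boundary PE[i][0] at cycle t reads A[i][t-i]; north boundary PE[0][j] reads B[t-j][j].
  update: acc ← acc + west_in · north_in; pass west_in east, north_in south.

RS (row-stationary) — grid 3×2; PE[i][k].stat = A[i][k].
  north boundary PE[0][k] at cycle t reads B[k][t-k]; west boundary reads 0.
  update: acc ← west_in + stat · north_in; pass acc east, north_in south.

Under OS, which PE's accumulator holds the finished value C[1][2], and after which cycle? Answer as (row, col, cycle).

(row, col, cycle) = (1, 2, 4)

OS — PE[1][2] is where C[1][2] collects:
  0: (1,2).acc=0  regs=<0,0>
  1: (1,2).acc=0  regs=<0,0>
  2: (1,2).acc=0  regs=<0,0>
  3: (1,2).acc=48  regs=<6,8>
  4: (1,2).acc=120  regs=<8,9>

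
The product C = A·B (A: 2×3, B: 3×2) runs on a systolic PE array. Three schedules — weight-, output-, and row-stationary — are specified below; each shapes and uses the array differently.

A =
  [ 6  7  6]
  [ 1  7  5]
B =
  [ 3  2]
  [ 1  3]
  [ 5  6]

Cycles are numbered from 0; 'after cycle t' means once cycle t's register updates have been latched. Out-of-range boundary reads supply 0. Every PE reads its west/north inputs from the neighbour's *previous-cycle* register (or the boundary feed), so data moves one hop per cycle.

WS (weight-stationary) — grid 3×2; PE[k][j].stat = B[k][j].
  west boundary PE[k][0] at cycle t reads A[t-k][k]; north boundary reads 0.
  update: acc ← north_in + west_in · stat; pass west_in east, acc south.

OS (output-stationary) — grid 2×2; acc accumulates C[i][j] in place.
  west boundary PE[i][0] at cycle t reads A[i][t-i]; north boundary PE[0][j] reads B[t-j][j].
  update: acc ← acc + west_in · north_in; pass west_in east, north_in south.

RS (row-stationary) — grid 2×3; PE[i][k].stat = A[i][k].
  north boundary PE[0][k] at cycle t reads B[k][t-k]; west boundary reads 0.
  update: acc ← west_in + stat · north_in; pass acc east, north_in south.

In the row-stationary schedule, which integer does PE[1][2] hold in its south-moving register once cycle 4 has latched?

RS 2×3: PE[1][2] cycle-by-cycle (with neighbour feeds):
  t=0 PE[0][2]: acc=0 h=0 v=0
  t=0 PE[1][1]: acc=0 h=0 v=0
  t=0 PE[1][2]: acc=0 h=0 v=0
  t=1 PE[0][2]: acc=0 h=0 v=0
  t=1 PE[1][1]: acc=0 h=0 v=0
  t=1 PE[1][2]: acc=0 h=0 v=0
  t=2 PE[0][2]: acc=55 h=55 v=5
  t=2 PE[1][1]: acc=10 h=10 v=1
  t=2 PE[1][2]: acc=0 h=0 v=0
  t=3 PE[0][2]: acc=69 h=69 v=6
  t=3 PE[1][1]: acc=23 h=23 v=3
  t=3 PE[1][2]: acc=35 h=35 v=5
  t=4 PE[0][2]: acc=0 h=0 v=0
  t=4 PE[1][1]: acc=0 h=0 v=0
  t=4 PE[1][2]: acc=53 h=53 v=6

register = 6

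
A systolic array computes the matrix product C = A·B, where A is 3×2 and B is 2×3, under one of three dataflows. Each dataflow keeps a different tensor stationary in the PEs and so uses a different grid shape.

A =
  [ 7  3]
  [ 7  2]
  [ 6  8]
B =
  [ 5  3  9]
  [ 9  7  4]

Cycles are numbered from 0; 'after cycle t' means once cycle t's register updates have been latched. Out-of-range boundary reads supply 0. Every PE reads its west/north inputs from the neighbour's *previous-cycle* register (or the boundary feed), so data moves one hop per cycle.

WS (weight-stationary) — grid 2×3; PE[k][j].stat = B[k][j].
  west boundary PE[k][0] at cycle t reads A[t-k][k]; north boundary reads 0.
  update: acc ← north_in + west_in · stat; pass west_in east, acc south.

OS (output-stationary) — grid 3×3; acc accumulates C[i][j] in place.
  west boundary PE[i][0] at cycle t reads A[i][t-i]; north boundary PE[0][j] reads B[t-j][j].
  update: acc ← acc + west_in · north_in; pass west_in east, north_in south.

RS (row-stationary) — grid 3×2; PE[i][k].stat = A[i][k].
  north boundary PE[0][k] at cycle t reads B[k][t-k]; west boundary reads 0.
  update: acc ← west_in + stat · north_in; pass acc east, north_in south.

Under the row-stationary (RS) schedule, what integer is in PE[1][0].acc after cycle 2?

PE[1][0].acc = 21

RS on a 3×2 grid — tracing PE[1][0] and its feeders:
  step 0 · PE0,0: acc=35; fwd→35 fwd↓5
  step 0 · PE1,0: acc=0; fwd→0 fwd↓0
  step 1 · PE0,0: acc=21; fwd→21 fwd↓3
  step 1 · PE1,0: acc=35; fwd→35 fwd↓5
  step 2 · PE0,0: acc=63; fwd→63 fwd↓9
  step 2 · PE1,0: acc=21; fwd→21 fwd↓3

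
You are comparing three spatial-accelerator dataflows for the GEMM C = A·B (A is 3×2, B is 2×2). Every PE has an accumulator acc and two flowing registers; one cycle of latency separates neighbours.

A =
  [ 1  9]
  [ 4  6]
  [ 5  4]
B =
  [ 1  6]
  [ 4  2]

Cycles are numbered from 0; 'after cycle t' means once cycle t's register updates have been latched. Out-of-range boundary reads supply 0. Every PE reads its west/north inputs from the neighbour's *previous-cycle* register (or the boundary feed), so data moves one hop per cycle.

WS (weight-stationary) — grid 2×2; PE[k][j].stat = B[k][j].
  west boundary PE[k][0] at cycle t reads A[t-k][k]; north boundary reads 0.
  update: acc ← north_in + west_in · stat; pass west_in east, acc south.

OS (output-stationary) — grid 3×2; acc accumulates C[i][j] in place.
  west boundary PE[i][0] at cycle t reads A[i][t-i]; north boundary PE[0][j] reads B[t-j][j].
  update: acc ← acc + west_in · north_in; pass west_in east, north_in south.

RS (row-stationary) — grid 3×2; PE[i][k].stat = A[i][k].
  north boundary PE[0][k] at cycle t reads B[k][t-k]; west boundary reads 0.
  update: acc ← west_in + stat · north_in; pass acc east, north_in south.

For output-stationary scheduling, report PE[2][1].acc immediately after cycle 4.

PE[2][1].acc = 38

OS on a 3×2 grid — tracing PE[2][1] and its feeders:
  @0  [1,1]  acc 0  |  →0  ↓0
  @0  [2,0]  acc 0  |  →0  ↓0
  @0  [2,1]  acc 0  |  →0  ↓0
  @1  [1,1]  acc 0  |  →0  ↓0
  @1  [2,0]  acc 0  |  →0  ↓0
  @1  [2,1]  acc 0  |  →0  ↓0
  @2  [1,1]  acc 24  |  →4  ↓6
  @2  [2,0]  acc 5  |  →5  ↓1
  @2  [2,1]  acc 0  |  →0  ↓0
  @3  [1,1]  acc 36  |  →6  ↓2
  @3  [2,0]  acc 21  |  →4  ↓4
  @3  [2,1]  acc 30  |  →5  ↓6
  @4  [1,1]  acc 36  |  →0  ↓0
  @4  [2,0]  acc 21  |  →0  ↓0
  @4  [2,1]  acc 38  |  →4  ↓2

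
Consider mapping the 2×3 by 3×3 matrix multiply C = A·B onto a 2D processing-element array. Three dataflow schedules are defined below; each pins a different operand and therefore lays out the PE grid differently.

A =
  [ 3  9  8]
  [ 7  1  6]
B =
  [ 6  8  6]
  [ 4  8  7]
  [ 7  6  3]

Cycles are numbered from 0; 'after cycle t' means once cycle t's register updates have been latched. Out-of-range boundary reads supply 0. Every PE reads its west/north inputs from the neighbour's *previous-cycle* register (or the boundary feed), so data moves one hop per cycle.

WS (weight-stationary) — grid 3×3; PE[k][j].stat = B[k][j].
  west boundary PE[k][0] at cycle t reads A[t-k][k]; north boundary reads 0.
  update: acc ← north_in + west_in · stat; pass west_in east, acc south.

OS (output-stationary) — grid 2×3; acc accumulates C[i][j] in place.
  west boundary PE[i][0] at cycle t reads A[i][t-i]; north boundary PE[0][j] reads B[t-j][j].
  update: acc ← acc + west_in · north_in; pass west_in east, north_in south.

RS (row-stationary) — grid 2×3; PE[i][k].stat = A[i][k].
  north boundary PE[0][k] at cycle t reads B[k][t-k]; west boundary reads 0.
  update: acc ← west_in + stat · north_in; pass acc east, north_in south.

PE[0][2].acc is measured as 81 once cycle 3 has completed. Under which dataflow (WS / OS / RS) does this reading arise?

WS (3×3 grid), PE[0][2]:
  c0 r0c2: 0 / 0 / 0
  c1 r0c2: 0 / 0 / 0
  c2 r0c2: 18 / 3 / 18
  c3 r0c2: 42 / 7 / 42
OS (2×3 grid), PE[0][2]:
  c0 r0c2: 0 / 0 / 0
  c1 r0c2: 0 / 0 / 0
  c2 r0c2: 18 / 3 / 6
  c3 r0c2: 81 / 9 / 7
RS (2×3 grid), PE[0][2]:
  c0 r0c2: 0 / 0 / 0
  c1 r0c2: 0 / 0 / 0
  c2 r0c2: 110 / 110 / 7
  c3 r0c2: 144 / 144 / 6

dataflow = OS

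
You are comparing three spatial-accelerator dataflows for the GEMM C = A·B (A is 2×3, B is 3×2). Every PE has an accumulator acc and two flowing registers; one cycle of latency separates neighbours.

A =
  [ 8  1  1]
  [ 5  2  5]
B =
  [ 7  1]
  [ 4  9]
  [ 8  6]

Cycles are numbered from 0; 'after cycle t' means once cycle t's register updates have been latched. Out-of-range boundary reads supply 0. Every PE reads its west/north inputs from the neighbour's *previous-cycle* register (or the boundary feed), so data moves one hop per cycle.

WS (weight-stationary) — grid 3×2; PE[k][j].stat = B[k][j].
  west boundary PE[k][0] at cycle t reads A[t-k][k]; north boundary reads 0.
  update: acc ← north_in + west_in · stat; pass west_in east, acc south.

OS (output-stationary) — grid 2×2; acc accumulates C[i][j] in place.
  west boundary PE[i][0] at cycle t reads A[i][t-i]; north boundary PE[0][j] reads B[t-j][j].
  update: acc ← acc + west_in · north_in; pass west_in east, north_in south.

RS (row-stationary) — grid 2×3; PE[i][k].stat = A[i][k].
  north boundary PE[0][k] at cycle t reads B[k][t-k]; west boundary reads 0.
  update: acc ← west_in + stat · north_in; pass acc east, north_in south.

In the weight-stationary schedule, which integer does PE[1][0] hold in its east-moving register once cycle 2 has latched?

WS 3×2: PE[1][0] cycle-by-cycle (with neighbour feeds):
  after 0 — PE[0][0] acc=56, pass-E 8, pass-S 56
  after 0 — PE[1][0] acc=0, pass-E 0, pass-S 0
  after 1 — PE[0][0] acc=35, pass-E 5, pass-S 35
  after 1 — PE[1][0] acc=60, pass-E 1, pass-S 60
  after 2 — PE[0][0] acc=0, pass-E 0, pass-S 0
  after 2 — PE[1][0] acc=43, pass-E 2, pass-S 43

register = 2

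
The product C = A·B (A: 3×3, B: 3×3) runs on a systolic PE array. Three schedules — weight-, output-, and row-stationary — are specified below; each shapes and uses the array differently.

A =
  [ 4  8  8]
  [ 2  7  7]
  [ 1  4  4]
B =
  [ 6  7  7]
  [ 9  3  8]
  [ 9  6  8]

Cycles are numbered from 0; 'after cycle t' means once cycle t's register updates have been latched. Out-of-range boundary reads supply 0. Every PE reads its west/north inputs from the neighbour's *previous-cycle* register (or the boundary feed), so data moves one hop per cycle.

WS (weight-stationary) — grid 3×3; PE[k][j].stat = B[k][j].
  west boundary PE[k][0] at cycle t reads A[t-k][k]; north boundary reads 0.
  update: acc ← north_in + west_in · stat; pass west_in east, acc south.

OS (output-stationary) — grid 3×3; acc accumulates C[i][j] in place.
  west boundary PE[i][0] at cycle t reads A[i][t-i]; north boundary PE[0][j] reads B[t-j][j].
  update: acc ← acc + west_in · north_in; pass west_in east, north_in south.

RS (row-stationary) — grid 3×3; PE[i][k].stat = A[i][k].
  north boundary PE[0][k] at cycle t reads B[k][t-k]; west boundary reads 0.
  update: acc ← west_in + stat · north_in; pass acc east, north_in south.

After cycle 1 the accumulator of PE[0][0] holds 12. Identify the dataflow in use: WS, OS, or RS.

dataflow = WS

— WS: 3×3; PE[0][0] trace:
  @0  [0,0]  acc 24  |  →4  ↓24
  @1  [0,0]  acc 12  |  →2  ↓12
— OS: 3×3; PE[0][0] trace:
  @0  [0,0]  acc 24  |  →4  ↓6
  @1  [0,0]  acc 96  |  →8  ↓9
— RS: 3×3; PE[0][0] trace:
  @0  [0,0]  acc 24  |  →24  ↓6
  @1  [0,0]  acc 28  |  →28  ↓7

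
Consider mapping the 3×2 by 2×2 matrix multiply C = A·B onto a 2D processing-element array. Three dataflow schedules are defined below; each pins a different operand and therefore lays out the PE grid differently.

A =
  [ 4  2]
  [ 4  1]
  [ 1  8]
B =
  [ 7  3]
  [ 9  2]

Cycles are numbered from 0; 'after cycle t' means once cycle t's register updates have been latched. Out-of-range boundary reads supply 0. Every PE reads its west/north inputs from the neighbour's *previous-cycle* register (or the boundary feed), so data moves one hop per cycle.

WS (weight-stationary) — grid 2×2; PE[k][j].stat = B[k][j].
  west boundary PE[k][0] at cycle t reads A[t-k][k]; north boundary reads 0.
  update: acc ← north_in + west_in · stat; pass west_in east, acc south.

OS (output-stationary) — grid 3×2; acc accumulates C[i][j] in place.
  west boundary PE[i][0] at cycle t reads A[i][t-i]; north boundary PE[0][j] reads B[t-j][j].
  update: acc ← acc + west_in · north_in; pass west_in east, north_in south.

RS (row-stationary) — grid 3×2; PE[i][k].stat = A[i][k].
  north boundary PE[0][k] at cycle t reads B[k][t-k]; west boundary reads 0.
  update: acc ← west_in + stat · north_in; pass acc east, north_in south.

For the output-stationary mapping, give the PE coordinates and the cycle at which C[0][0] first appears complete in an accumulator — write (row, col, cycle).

(row, col, cycle) = (0, 0, 1)

Under OS, C[0][0] lands at PE[0][0]:
  t=0 PE[0][0]: acc=28 h=4 v=7
  t=1 PE[0][0]: acc=46 h=2 v=9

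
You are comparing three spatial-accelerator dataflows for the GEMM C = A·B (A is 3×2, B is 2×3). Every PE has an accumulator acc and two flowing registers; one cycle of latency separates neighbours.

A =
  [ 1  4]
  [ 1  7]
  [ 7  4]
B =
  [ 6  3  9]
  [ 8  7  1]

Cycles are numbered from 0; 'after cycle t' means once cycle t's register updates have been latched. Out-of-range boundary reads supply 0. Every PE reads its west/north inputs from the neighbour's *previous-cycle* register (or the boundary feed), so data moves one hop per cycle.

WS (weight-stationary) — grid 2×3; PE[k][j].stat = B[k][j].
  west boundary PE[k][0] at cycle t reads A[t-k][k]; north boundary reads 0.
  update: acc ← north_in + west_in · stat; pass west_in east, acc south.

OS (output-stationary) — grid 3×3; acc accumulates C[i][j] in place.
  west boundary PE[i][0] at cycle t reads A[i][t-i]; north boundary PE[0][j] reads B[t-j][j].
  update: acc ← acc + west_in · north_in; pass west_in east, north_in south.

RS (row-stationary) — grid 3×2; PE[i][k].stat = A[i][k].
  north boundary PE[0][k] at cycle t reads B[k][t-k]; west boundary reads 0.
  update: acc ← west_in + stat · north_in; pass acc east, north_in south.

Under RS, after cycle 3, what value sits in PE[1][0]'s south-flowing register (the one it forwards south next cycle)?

register = 9

RS 3×2: PE[1][0] cycle-by-cycle (with neighbour feeds):
  t=0 PE[0][0]: acc=6 h=6 v=6
  t=0 PE[1][0]: acc=0 h=0 v=0
  t=1 PE[0][0]: acc=3 h=3 v=3
  t=1 PE[1][0]: acc=6 h=6 v=6
  t=2 PE[0][0]: acc=9 h=9 v=9
  t=2 PE[1][0]: acc=3 h=3 v=3
  t=3 PE[0][0]: acc=0 h=0 v=0
  t=3 PE[1][0]: acc=9 h=9 v=9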